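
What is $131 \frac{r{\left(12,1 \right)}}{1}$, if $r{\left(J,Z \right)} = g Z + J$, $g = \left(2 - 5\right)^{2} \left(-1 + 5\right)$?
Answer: $6288$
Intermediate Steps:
$g = 36$ ($g = \left(-3\right)^{2} \cdot 4 = 9 \cdot 4 = 36$)
$r{\left(J,Z \right)} = J + 36 Z$ ($r{\left(J,Z \right)} = 36 Z + J = J + 36 Z$)
$131 \frac{r{\left(12,1 \right)}}{1} = 131 \frac{12 + 36 \cdot 1}{1} = 131 \left(12 + 36\right) 1 = 131 \cdot 48 \cdot 1 = 131 \cdot 48 = 6288$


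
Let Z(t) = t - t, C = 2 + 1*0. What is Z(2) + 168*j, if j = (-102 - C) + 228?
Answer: 20832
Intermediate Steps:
C = 2 (C = 2 + 0 = 2)
Z(t) = 0
j = 124 (j = (-102 - 1*2) + 228 = (-102 - 2) + 228 = -104 + 228 = 124)
Z(2) + 168*j = 0 + 168*124 = 0 + 20832 = 20832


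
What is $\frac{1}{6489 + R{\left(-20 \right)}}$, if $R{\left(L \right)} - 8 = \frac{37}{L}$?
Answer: $\frac{20}{129903} \approx 0.00015396$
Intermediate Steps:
$R{\left(L \right)} = 8 + \frac{37}{L}$
$\frac{1}{6489 + R{\left(-20 \right)}} = \frac{1}{6489 + \left(8 + \frac{37}{-20}\right)} = \frac{1}{6489 + \left(8 + 37 \left(- \frac{1}{20}\right)\right)} = \frac{1}{6489 + \left(8 - \frac{37}{20}\right)} = \frac{1}{6489 + \frac{123}{20}} = \frac{1}{\frac{129903}{20}} = \frac{20}{129903}$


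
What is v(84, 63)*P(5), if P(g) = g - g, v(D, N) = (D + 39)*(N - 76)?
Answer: 0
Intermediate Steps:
v(D, N) = (-76 + N)*(39 + D) (v(D, N) = (39 + D)*(-76 + N) = (-76 + N)*(39 + D))
P(g) = 0
v(84, 63)*P(5) = (-2964 - 76*84 + 39*63 + 84*63)*0 = (-2964 - 6384 + 2457 + 5292)*0 = -1599*0 = 0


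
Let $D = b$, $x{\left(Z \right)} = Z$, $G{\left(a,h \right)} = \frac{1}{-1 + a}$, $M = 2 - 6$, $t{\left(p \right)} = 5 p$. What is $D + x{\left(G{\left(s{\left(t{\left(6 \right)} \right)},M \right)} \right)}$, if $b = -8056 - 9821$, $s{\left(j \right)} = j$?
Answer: $- \frac{518432}{29} \approx -17877.0$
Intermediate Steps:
$M = -4$ ($M = 2 - 6 = -4$)
$b = -17877$
$D = -17877$
$D + x{\left(G{\left(s{\left(t{\left(6 \right)} \right)},M \right)} \right)} = -17877 + \frac{1}{-1 + 5 \cdot 6} = -17877 + \frac{1}{-1 + 30} = -17877 + \frac{1}{29} = - \frac{518432}{29}$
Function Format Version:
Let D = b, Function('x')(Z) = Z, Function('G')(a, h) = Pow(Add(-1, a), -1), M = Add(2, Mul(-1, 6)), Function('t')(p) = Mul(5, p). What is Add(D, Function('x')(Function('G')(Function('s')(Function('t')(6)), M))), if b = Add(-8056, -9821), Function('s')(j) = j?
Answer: Rational(-518432, 29) ≈ -17877.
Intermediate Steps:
M = -4 (M = Add(2, -6) = -4)
b = -17877
D = -17877
Add(D, Function('x')(Function('G')(Function('s')(Function('t')(6)), M))) = Add(-17877, Pow(Add(-1, Mul(5, 6)), -1)) = Add(-17877, Pow(Add(-1, 30), -1)) = Add(-17877, Pow(29, -1)) = Add(-17877, Rational(1, 29)) = Rational(-518432, 29)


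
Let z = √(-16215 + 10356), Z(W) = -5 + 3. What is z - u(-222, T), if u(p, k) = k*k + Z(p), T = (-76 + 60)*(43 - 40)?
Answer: -2302 + 3*I*√651 ≈ -2302.0 + 76.544*I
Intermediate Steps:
Z(W) = -2
T = -48 (T = -16*3 = -48)
u(p, k) = -2 + k² (u(p, k) = k*k - 2 = k² - 2 = -2 + k²)
z = 3*I*√651 (z = √(-5859) = 3*I*√651 ≈ 76.544*I)
z - u(-222, T) = 3*I*√651 - (-2 + (-48)²) = 3*I*√651 - (-2 + 2304) = 3*I*√651 - 1*2302 = 3*I*√651 - 2302 = -2302 + 3*I*√651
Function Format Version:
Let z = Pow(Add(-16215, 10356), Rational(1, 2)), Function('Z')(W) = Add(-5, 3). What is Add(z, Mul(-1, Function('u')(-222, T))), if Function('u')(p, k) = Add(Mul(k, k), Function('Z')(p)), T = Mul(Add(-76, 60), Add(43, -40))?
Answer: Add(-2302, Mul(3, I, Pow(651, Rational(1, 2)))) ≈ Add(-2302.0, Mul(76.544, I))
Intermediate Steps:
Function('Z')(W) = -2
T = -48 (T = Mul(-16, 3) = -48)
Function('u')(p, k) = Add(-2, Pow(k, 2)) (Function('u')(p, k) = Add(Mul(k, k), -2) = Add(Pow(k, 2), -2) = Add(-2, Pow(k, 2)))
z = Mul(3, I, Pow(651, Rational(1, 2))) (z = Pow(-5859, Rational(1, 2)) = Mul(3, I, Pow(651, Rational(1, 2))) ≈ Mul(76.544, I))
Add(z, Mul(-1, Function('u')(-222, T))) = Add(Mul(3, I, Pow(651, Rational(1, 2))), Mul(-1, Add(-2, Pow(-48, 2)))) = Add(Mul(3, I, Pow(651, Rational(1, 2))), Mul(-1, Add(-2, 2304))) = Add(Mul(3, I, Pow(651, Rational(1, 2))), Mul(-1, 2302)) = Add(Mul(3, I, Pow(651, Rational(1, 2))), -2302) = Add(-2302, Mul(3, I, Pow(651, Rational(1, 2))))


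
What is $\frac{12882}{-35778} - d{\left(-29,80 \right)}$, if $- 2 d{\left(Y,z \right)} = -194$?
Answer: $- \frac{580558}{5963} \approx -97.36$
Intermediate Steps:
$d{\left(Y,z \right)} = 97$ ($d{\left(Y,z \right)} = \left(- \frac{1}{2}\right) \left(-194\right) = 97$)
$\frac{12882}{-35778} - d{\left(-29,80 \right)} = \frac{12882}{-35778} - 97 = 12882 \left(- \frac{1}{35778}\right) - 97 = - \frac{2147}{5963} - 97 = - \frac{580558}{5963}$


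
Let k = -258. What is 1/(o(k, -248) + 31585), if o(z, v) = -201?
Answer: 1/31384 ≈ 3.1863e-5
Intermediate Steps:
1/(o(k, -248) + 31585) = 1/(-201 + 31585) = 1/31384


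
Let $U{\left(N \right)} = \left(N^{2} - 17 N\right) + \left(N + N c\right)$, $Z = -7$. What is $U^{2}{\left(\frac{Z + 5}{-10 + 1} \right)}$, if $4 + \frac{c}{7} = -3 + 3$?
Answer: $\frac{620944}{6561} \approx 94.642$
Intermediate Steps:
$c = -28$ ($c = -28 + 7 \left(-3 + 3\right) = -28 + 7 \cdot 0 = -28 + 0 = -28$)
$U{\left(N \right)} = N^{2} - 44 N$ ($U{\left(N \right)} = \left(N^{2} - 17 N\right) + \left(N + N \left(-28\right)\right) = \left(N^{2} - 17 N\right) + \left(N - 28 N\right) = \left(N^{2} - 17 N\right) - 27 N = N^{2} - 44 N$)
$U^{2}{\left(\frac{Z + 5}{-10 + 1} \right)} = \left(\frac{-7 + 5}{-10 + 1} \left(-44 + \frac{-7 + 5}{-10 + 1}\right)\right)^{2} = \left(- \frac{2}{-9} \left(-44 - \frac{2}{-9}\right)\right)^{2} = \left(\left(-2\right) \left(- \frac{1}{9}\right) \left(-44 - - \frac{2}{9}\right)\right)^{2} = \left(\frac{2 \left(-44 + \frac{2}{9}\right)}{9}\right)^{2} = \left(\frac{2}{9} \left(- \frac{394}{9}\right)\right)^{2} = \left(- \frac{788}{81}\right)^{2} = \frac{620944}{6561}$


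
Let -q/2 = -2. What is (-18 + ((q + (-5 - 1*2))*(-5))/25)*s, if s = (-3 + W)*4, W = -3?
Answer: 2088/5 ≈ 417.60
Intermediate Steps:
q = 4 (q = -2*(-2) = 4)
s = -24 (s = (-3 - 3)*4 = -6*4 = -24)
(-18 + ((q + (-5 - 1*2))*(-5))/25)*s = (-18 + ((4 + (-5 - 1*2))*(-5))/25)*(-24) = (-18 + ((4 + (-5 - 2))*(-5))*(1/25))*(-24) = (-18 + ((4 - 7)*(-5))*(1/25))*(-24) = (-18 - 3*(-5)*(1/25))*(-24) = (-18 + 15*(1/25))*(-24) = (-18 + ⅗)*(-24) = -87/5*(-24) = 2088/5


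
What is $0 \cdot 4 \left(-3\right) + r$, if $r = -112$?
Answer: $-112$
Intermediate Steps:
$0 \cdot 4 \left(-3\right) + r = 0 \cdot 4 \left(-3\right) - 112 = 0 \left(-3\right) - 112 = 0 - 112 = -112$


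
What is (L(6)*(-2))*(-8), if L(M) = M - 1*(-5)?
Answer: 176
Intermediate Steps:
L(M) = 5 + M (L(M) = M + 5 = 5 + M)
(L(6)*(-2))*(-8) = ((5 + 6)*(-2))*(-8) = (11*(-2))*(-8) = -22*(-8) = 176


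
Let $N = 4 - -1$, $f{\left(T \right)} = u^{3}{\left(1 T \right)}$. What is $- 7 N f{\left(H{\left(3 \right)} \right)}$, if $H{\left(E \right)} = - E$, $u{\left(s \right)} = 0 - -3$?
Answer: $-945$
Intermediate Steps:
$u{\left(s \right)} = 3$ ($u{\left(s \right)} = 0 + 3 = 3$)
$f{\left(T \right)} = 27$ ($f{\left(T \right)} = 3^{3} = 27$)
$N = 5$ ($N = 4 + 1 = 5$)
$- 7 N f{\left(H{\left(3 \right)} \right)} = \left(-7\right) 5 \cdot 27 = \left(-35\right) 27 = -945$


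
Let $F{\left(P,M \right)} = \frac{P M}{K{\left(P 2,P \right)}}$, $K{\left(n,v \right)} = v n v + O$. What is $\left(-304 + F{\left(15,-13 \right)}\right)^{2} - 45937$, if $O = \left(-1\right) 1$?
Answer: $\frac{2117872216944}{45549001} \approx 46497.0$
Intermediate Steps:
$O = -1$
$K{\left(n,v \right)} = -1 + n v^{2}$ ($K{\left(n,v \right)} = v n v - 1 = n v v - 1 = n v^{2} - 1 = -1 + n v^{2}$)
$F{\left(P,M \right)} = \frac{M P}{-1 + 2 P^{3}}$ ($F{\left(P,M \right)} = \frac{P M}{-1 + P 2 P^{2}} = \frac{M P}{-1 + 2 P P^{2}} = \frac{M P}{-1 + 2 P^{3}}$)
$\left(-304 + F{\left(15,-13 \right)}\right)^{2} - 45937 = \left(-304 - \frac{195}{-1 + 2 \cdot 15^{3}}\right)^{2} - 45937 = \left(-304 - \frac{195}{-1 + 2 \cdot 3375}\right)^{2} - 45937 = \left(-304 - \frac{195}{-1 + 6750}\right)^{2} - 45937 = \left(-304 - \frac{195}{6749}\right)^{2} - 45937 = \left(- \frac{2051891}{6749}\right)^{2} - 45937 = \frac{4210256675881}{45549001} - 45937 = \frac{2117872216944}{45549001}$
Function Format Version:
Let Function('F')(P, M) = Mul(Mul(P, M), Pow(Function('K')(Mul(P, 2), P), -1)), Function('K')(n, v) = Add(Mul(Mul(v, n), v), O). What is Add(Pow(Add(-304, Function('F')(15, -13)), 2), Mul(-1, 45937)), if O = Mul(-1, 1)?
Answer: Rational(2117872216944, 45549001) ≈ 46497.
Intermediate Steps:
O = -1
Function('K')(n, v) = Add(-1, Mul(n, Pow(v, 2))) (Function('K')(n, v) = Add(Mul(Mul(v, n), v), -1) = Add(Mul(Mul(n, v), v), -1) = Add(Mul(n, Pow(v, 2)), -1) = Add(-1, Mul(n, Pow(v, 2))))
Function('F')(P, M) = Mul(M, P, Pow(Add(-1, Mul(2, Pow(P, 3))), -1)) (Function('F')(P, M) = Mul(Mul(P, M), Pow(Add(-1, Mul(Mul(P, 2), Pow(P, 2))), -1)) = Mul(Mul(M, P), Pow(Add(-1, Mul(Mul(2, P), Pow(P, 2))), -1)) = Mul(Mul(M, P), Pow(Add(-1, Mul(2, Pow(P, 3))), -1)) = Mul(M, P, Pow(Add(-1, Mul(2, Pow(P, 3))), -1)))
Add(Pow(Add(-304, Function('F')(15, -13)), 2), Mul(-1, 45937)) = Add(Pow(Add(-304, Mul(-13, 15, Pow(Add(-1, Mul(2, Pow(15, 3))), -1))), 2), Mul(-1, 45937)) = Add(Pow(Add(-304, Mul(-13, 15, Pow(Add(-1, Mul(2, 3375)), -1))), 2), -45937) = Add(Pow(Add(-304, Mul(-13, 15, Pow(Add(-1, 6750), -1))), 2), -45937) = Add(Pow(Add(-304, Mul(-13, 15, Pow(6749, -1))), 2), -45937) = Add(Pow(Add(-304, Mul(-13, 15, Rational(1, 6749))), 2), -45937) = Add(Pow(Add(-304, Rational(-195, 6749)), 2), -45937) = Add(Pow(Rational(-2051891, 6749), 2), -45937) = Add(Rational(4210256675881, 45549001), -45937) = Rational(2117872216944, 45549001)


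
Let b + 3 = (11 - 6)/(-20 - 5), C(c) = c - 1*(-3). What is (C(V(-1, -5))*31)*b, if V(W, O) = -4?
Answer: 496/5 ≈ 99.200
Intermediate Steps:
C(c) = 3 + c (C(c) = c + 3 = 3 + c)
b = -16/5 (b = -3 + (11 - 6)/(-20 - 5) = -3 + 5/(-25) = -3 + 5*(-1/25) = -3 - ⅕ = -16/5 ≈ -3.2000)
(C(V(-1, -5))*31)*b = ((3 - 4)*31)*(-16/5) = -1*31*(-16/5) = -31*(-16/5) = 496/5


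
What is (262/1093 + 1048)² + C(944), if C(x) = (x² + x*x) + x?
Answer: 3443005278260/1194649 ≈ 2.8820e+6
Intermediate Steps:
C(x) = x + 2*x² (C(x) = (x² + x²) + x = 2*x² + x = x + 2*x²)
(262/1093 + 1048)² + C(944) = (262/1093 + 1048)² + 944*(1 + 2*944) = (262*(1/1093) + 1048)² + 944*(1 + 1888) = (262/1093 + 1048)² + 944*1889 = (1145726/1093)² + 1783216 = 1312688067076/1194649 + 1783216 = 3443005278260/1194649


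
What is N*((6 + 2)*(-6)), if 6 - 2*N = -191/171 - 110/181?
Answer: -1912696/10317 ≈ -185.39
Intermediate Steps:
N = 239087/61902 (N = 3 - (-191/171 - 110/181)/2 = 3 - ½*(-53381/30951) = 3 + 53381/61902 = 239087/61902 ≈ 3.8623)
N*((6 + 2)*(-6)) = 239087*((6 + 2)*(-6))/61902 = 239087*(8*(-6))/61902 = (239087/61902)*(-48) = -1912696/10317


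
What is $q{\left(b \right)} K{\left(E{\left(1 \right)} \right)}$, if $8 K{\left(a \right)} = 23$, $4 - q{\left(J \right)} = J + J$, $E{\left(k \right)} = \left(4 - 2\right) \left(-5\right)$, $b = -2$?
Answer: $23$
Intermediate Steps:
$E{\left(k \right)} = -10$ ($E{\left(k \right)} = 2 \left(-5\right) = -10$)
$q{\left(J \right)} = 4 - 2 J$ ($q{\left(J \right)} = 4 - \left(J + J\right) = 4 - 2 J$)
$K{\left(a \right)} = \frac{23}{8}$ ($K{\left(a \right)} = \frac{1}{8} \cdot 23 = \frac{23}{8}$)
$q{\left(b \right)} K{\left(E{\left(1 \right)} \right)} = \left(4 - -4\right) \frac{23}{8} = \left(4 + 4\right) \frac{23}{8} = 8 \cdot \frac{23}{8} = 23$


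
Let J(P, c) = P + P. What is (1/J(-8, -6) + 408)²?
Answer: 42601729/256 ≈ 1.6641e+5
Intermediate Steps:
J(P, c) = 2*P
(1/J(-8, -6) + 408)² = (1/(2*(-8)) + 408)² = (1/(-16) + 408)² = (-1/16 + 408)² = (6527/16)² = 42601729/256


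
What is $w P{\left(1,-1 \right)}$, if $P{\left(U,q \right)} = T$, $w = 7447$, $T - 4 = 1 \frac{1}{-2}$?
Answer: $\frac{52129}{2} \approx 26065.0$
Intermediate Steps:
$T = \frac{7}{2}$ ($T = 4 + 1 \frac{1}{-2} = 4 + 1 \left(- \frac{1}{2}\right) = 4 - \frac{1}{2} = \frac{7}{2} \approx 3.5$)
$P{\left(U,q \right)} = \frac{7}{2}$
$w P{\left(1,-1 \right)} = 7447 \cdot \frac{7}{2} = \frac{52129}{2}$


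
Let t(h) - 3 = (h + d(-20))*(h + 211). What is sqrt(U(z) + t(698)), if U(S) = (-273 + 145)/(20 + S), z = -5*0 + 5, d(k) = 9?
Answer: sqrt(16066522)/5 ≈ 801.66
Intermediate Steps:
z = 5 (z = 0 + 5 = 5)
t(h) = 3 + (9 + h)*(211 + h) (t(h) = 3 + (h + 9)*(h + 211) = 3 + (9 + h)*(211 + h))
U(S) = -128/(20 + S)
sqrt(U(z) + t(698)) = sqrt(-128/(20 + 5) + (1902 + 698**2 + 220*698)) = sqrt(-128/25 + (1902 + 487204 + 153560)) = sqrt(-128*1/25 + 642666) = sqrt(-128/25 + 642666) = sqrt(16066522/25) = sqrt(16066522)/5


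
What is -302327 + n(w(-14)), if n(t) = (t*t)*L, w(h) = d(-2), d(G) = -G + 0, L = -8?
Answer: -302359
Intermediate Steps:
d(G) = -G
w(h) = 2 (w(h) = -1*(-2) = 2)
n(t) = -8*t² (n(t) = (t*t)*(-8) = t²*(-8) = -8*t²)
-302327 + n(w(-14)) = -302327 - 8*2² = -302327 - 8*4 = -302327 - 32 = -302359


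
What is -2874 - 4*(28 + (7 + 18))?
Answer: -3086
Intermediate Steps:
-2874 - 4*(28 + (7 + 18)) = -2874 - 4*(28 + 25) = -2874 - 4*53 = -2874 - 212 = -3086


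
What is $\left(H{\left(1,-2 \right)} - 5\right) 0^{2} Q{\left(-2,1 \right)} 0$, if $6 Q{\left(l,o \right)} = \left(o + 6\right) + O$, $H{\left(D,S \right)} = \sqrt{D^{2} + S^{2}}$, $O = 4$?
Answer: $0$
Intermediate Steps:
$Q{\left(l,o \right)} = \frac{5}{3} + \frac{o}{6}$ ($Q{\left(l,o \right)} = \frac{\left(o + 6\right) + 4}{6} = \frac{\left(6 + o\right) + 4}{6} = \frac{10 + o}{6} = \frac{5}{3} + \frac{o}{6}$)
$\left(H{\left(1,-2 \right)} - 5\right) 0^{2} Q{\left(-2,1 \right)} 0 = \left(\sqrt{1^{2} + \left(-2\right)^{2}} - 5\right) 0^{2} \left(\frac{5}{3} + \frac{1}{6} \cdot 1\right) 0 = \left(\sqrt{1 + 4} - 5\right) 0 \left(\frac{5}{3} + \frac{1}{6}\right) 0 = \left(\sqrt{5} - 5\right) 0 \cdot \frac{11}{6} \cdot 0 = \left(-5 + \sqrt{5}\right) 0 \cdot \frac{11}{6} \cdot 0 = 0 \cdot \frac{11}{6} \cdot 0 = 0 \cdot 0 = 0$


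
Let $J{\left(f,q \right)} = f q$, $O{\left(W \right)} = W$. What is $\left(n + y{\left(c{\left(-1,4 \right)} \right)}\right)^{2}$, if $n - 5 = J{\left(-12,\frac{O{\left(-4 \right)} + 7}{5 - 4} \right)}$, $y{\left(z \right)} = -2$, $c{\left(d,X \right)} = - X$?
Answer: $1089$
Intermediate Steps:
$n = -31$ ($n = 5 - 12 \frac{-4 + 7}{5 - 4} = 5 - 12 \cdot \frac{3}{1} = 5 - 12 \cdot 3 \cdot 1 = 5 - 36 = -31$)
$\left(n + y{\left(c{\left(-1,4 \right)} \right)}\right)^{2} = \left(-31 - 2\right)^{2} = \left(-33\right)^{2} = 1089$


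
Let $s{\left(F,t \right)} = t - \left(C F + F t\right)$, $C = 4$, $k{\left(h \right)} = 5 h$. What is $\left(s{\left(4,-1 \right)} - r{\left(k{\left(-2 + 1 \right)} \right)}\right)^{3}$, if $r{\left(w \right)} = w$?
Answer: $-512$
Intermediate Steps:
$s{\left(F,t \right)} = t - 4 F - F t$ ($s{\left(F,t \right)} = t - \left(4 F + F t\right) = t - 4 F - F t$)
$\left(s{\left(4,-1 \right)} - r{\left(k{\left(-2 + 1 \right)} \right)}\right)^{3} = \left(\left(-1 - 16 - 4 \left(-1\right)\right) - 5 \left(-2 + 1\right)\right)^{3} = \left(\left(-1 - 16 + 4\right) - 5 \left(-1\right)\right)^{3} = \left(-13 - -5\right)^{3} = \left(-13 + 5\right)^{3} = \left(-8\right)^{3} = -512$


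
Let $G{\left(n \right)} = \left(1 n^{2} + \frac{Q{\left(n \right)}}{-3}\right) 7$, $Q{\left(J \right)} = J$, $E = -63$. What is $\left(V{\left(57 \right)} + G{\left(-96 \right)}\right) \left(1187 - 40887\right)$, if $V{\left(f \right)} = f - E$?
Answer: $-2574783200$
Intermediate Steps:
$V{\left(f \right)} = 63 + f$ ($V{\left(f \right)} = f - -63 = f + 63 = 63 + f$)
$G{\left(n \right)} = 7 n^{2} - \frac{7 n}{3}$ ($G{\left(n \right)} = \left(1 n^{2} + \frac{n}{-3}\right) 7 = \left(n^{2} + n \left(- \frac{1}{3}\right)\right) 7 = \left(n^{2} - \frac{n}{3}\right) 7 = 7 n^{2} - \frac{7 n}{3}$)
$\left(V{\left(57 \right)} + G{\left(-96 \right)}\right) \left(1187 - 40887\right) = \left(\left(63 + 57\right) + \frac{7}{3} \left(-96\right) \left(-1 + 3 \left(-96\right)\right)\right) \left(1187 - 40887\right) = \left(120 + \frac{7}{3} \left(-96\right) \left(-1 - 288\right)\right) \left(-39700\right) = \left(120 + \frac{7}{3} \left(-96\right) \left(-289\right)\right) \left(-39700\right) = \left(120 + 64736\right) \left(-39700\right) = 64856 \left(-39700\right) = -2574783200$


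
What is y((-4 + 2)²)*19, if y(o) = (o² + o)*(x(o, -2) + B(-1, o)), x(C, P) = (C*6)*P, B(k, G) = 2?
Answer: -17480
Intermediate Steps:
x(C, P) = 6*C*P (x(C, P) = (6*C)*P = 6*C*P)
y(o) = (2 - 12*o)*(o + o²) (y(o) = (o² + o)*(6*o*(-2) + 2) = (o + o²)*(-12*o + 2) = (o + o²)*(2 - 12*o) = (2 - 12*o)*(o + o²))
y((-4 + 2)²)*19 = (2*(-4 + 2)²*(1 - 6*(-4 + 2)⁴ - 5*(-4 + 2)²))*19 = (2*(-2)²*(1 - 6*((-2)²)² - 5*(-2)²))*19 = (2*4*(1 - 6*4² - 5*4))*19 = (2*4*(1 - 6*16 - 20))*19 = (2*4*(1 - 96 - 20))*19 = (2*4*(-115))*19 = -920*19 = -17480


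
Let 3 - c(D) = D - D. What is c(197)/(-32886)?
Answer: -1/10962 ≈ -9.1224e-5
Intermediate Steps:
c(D) = 3 (c(D) = 3 - (D - D) = 3 - 1*0 = 3 + 0 = 3)
c(197)/(-32886) = 3/(-32886) = 3*(-1/32886) = -1/10962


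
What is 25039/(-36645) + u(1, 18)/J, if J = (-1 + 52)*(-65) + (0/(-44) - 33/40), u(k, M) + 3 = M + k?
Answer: -159259547/231444585 ≈ -0.68811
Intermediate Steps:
u(k, M) = -3 + M + k (u(k, M) = -3 + (M + k) = -3 + M + k)
J = -132633/40 (J = 51*(-65) + (0*(-1/44) - 33*1/40) = -3315 + (0 - 33/40) = -3315 - 33/40 = -132633/40 ≈ -3315.8)
25039/(-36645) + u(1, 18)/J = 25039/(-36645) + (-3 + 18 + 1)/(-132633/40) = 25039*(-1/36645) + 16*(-40/132633) = -3577/5235 - 640/132633 = -159259547/231444585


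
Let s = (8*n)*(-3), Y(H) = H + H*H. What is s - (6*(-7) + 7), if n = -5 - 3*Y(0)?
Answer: 155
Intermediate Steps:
Y(H) = H + H²
n = -5 (n = -5 - 0*(1 + 0) = -5 - 0 = -5 - 3*0 = -5 + 0 = -5)
s = 120 (s = (8*(-5))*(-3) = -40*(-3) = 120)
s - (6*(-7) + 7) = 120 - (6*(-7) + 7) = 120 - (-42 + 7) = 120 - 1*(-35) = 120 + 35 = 155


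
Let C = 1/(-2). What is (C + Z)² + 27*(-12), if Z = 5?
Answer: -1215/4 ≈ -303.75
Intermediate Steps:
C = -½ ≈ -0.50000
(C + Z)² + 27*(-12) = (-½ + 5)² + 27*(-12) = (9/2)² - 324 = 81/4 - 324 = -1215/4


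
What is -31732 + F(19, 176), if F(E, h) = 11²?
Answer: -31611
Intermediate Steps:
F(E, h) = 121
-31732 + F(19, 176) = -31732 + 121 = -31611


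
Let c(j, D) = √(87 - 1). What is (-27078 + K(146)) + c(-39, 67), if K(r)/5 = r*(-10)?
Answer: -34378 + √86 ≈ -34369.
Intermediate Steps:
K(r) = -50*r (K(r) = 5*(r*(-10)) = 5*(-10*r) = -50*r)
c(j, D) = √86
(-27078 + K(146)) + c(-39, 67) = (-27078 - 50*146) + √86 = (-27078 - 7300) + √86 = -34378 + √86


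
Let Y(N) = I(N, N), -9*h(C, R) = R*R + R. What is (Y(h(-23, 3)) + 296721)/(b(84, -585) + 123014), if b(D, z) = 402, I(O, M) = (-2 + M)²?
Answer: 2670589/1110744 ≈ 2.4043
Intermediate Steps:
h(C, R) = -R/9 - R²/9 (h(C, R) = -(R*R + R)/9 = -(R² + R)/9 = -(R + R²)/9 = -R/9 - R²/9)
Y(N) = (-2 + N)²
(Y(h(-23, 3)) + 296721)/(b(84, -585) + 123014) = ((-2 - ⅑*3*(1 + 3))² + 296721)/(402 + 123014) = ((-2 - ⅑*3*4)² + 296721)/123416 = ((-2 - 4/3)² + 296721)*(1/123416) = ((-10/3)² + 296721)*(1/123416) = (100/9 + 296721)*(1/123416) = (2670589/9)*(1/123416) = 2670589/1110744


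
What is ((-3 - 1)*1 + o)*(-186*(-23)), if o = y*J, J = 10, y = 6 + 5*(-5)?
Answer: -829932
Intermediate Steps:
y = -19 (y = 6 - 25 = -19)
o = -190 (o = -19*10 = -190)
((-3 - 1)*1 + o)*(-186*(-23)) = ((-3 - 1)*1 - 190)*(-186*(-23)) = (-4*1 - 190)*4278 = (-4 - 190)*4278 = -194*4278 = -829932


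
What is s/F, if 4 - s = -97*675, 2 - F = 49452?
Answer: -65479/49450 ≈ -1.3241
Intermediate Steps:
F = -49450 (F = 2 - 1*49452 = 2 - 49452 = -49450)
s = 65479 (s = 4 - (-97)*675 = 4 - 1*(-65475) = 4 + 65475 = 65479)
s/F = 65479/(-49450) = 65479*(-1/49450) = -65479/49450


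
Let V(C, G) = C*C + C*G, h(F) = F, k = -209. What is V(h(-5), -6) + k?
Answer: -154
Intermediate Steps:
V(C, G) = C² + C*G
V(h(-5), -6) + k = -5*(-5 - 6) - 209 = -5*(-11) - 209 = 55 - 209 = -154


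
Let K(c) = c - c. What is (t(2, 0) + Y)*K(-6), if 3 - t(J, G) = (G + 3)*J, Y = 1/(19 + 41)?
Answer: 0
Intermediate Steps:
K(c) = 0
Y = 1/60 ≈ 0.016667
t(J, G) = 3 - J*(3 + G) (t(J, G) = 3 - (G + 3)*J = 3 - (3 + G)*J = 3 - J*(3 + G))
(t(2, 0) + Y)*K(-6) = ((3 - 3*2 - 1*0*2) + 1/60)*0 = ((3 - 6 + 0) + 1/60)*0 = (-3 + 1/60)*0 = -179/60*0 = 0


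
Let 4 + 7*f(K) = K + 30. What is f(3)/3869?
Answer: 29/27083 ≈ 0.0010708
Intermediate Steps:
f(K) = 26/7 + K/7 (f(K) = -4/7 + (K + 30)/7 = -4/7 + (30 + K)/7 = -4/7 + (30/7 + K/7) = 26/7 + K/7)
f(3)/3869 = (26/7 + (⅐)*3)/3869 = (26/7 + 3/7)*(1/3869) = (29/7)*(1/3869) = 29/27083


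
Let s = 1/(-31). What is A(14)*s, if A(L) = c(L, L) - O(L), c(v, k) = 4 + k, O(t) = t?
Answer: -4/31 ≈ -0.12903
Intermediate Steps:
A(L) = 4 (A(L) = (4 + L) - L = 4)
s = -1/31 ≈ -0.032258
A(14)*s = 4*(-1/31) = -4/31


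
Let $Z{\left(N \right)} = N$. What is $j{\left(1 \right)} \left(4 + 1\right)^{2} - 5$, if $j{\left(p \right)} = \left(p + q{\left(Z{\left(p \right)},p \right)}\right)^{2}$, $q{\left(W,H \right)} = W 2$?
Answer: $220$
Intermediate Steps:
$q{\left(W,H \right)} = 2 W$
$j{\left(p \right)} = 9 p^{2}$ ($j{\left(p \right)} = \left(p + 2 p\right)^{2} = \left(3 p\right)^{2} = 9 p^{2}$)
$j{\left(1 \right)} \left(4 + 1\right)^{2} - 5 = 9 \cdot 1^{2} \left(4 + 1\right)^{2} - 5 = 9 \cdot 1 \cdot 5^{2} - 5 = 9 \cdot 25 - 5 = 225 - 5 = 220$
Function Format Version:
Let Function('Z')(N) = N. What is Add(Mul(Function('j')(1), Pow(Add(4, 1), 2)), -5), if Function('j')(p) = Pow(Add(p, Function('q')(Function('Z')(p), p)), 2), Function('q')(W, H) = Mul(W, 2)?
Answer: 220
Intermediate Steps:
Function('q')(W, H) = Mul(2, W)
Function('j')(p) = Mul(9, Pow(p, 2)) (Function('j')(p) = Pow(Add(p, Mul(2, p)), 2) = Pow(Mul(3, p), 2) = Mul(9, Pow(p, 2)))
Add(Mul(Function('j')(1), Pow(Add(4, 1), 2)), -5) = Add(Mul(Mul(9, Pow(1, 2)), Pow(Add(4, 1), 2)), -5) = Add(Mul(Mul(9, 1), Pow(5, 2)), -5) = Add(Mul(9, 25), -5) = Add(225, -5) = 220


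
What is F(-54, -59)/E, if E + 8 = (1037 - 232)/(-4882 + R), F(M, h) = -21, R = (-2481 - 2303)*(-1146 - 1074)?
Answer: 10615598/4043999 ≈ 2.6250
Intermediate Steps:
R = 10620480 (R = -4784*(-2220) = 10620480)
E = -12131997/1516514 (E = -8 + (1037 - 232)/(-4882 + 10620480) = -8 + 805/10615598 = -8 + 805*(1/10615598) = -8 + 115/1516514 = -12131997/1516514 ≈ -7.9999)
F(-54, -59)/E = -21/(-12131997/1516514) = -21*(-1516514/12131997) = 10615598/4043999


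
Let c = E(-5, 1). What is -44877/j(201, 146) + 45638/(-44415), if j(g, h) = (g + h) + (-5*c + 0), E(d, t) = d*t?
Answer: -670063097/5507460 ≈ -121.66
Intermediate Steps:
c = -5 (c = -5*1 = -5)
j(g, h) = 25 + g + h (j(g, h) = (g + h) + (-5*(-5) + 0) = (g + h) + (25 + 0) = (g + h) + 25 = 25 + g + h)
-44877/j(201, 146) + 45638/(-44415) = -44877/(25 + 201 + 146) + 45638/(-44415) = -44877/372 + 45638*(-1/44415) = -44877*1/372 - 45638/44415 = -14959/124 - 45638/44415 = -670063097/5507460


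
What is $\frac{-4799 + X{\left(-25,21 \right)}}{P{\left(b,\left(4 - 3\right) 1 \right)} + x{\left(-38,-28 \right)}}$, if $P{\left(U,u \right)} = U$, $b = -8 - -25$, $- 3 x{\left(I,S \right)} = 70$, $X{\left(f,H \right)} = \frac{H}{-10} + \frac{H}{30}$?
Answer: $\frac{72006}{95} \approx 757.96$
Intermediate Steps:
$X{\left(f,H \right)} = - \frac{H}{15}$ ($X{\left(f,H \right)} = H \left(- \frac{1}{10}\right) + H \frac{1}{30} = - \frac{H}{10} + \frac{H}{30} = - \frac{H}{15}$)
$x{\left(I,S \right)} = - \frac{70}{3}$ ($x{\left(I,S \right)} = \left(- \frac{1}{3}\right) 70 = - \frac{70}{3}$)
$b = 17$ ($b = -8 + 25 = 17$)
$\frac{-4799 + X{\left(-25,21 \right)}}{P{\left(b,\left(4 - 3\right) 1 \right)} + x{\left(-38,-28 \right)}} = \frac{-4799 - \frac{7}{5}}{17 - \frac{70}{3}} = \frac{-4799 - \frac{7}{5}}{- \frac{19}{3}} = \left(- \frac{24002}{5}\right) \left(- \frac{3}{19}\right) = \frac{72006}{95}$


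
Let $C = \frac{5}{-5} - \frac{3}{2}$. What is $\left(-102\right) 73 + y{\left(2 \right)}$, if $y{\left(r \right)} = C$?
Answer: $- \frac{14897}{2} \approx -7448.5$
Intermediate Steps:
$C = - \frac{5}{2}$ ($C = 5 \left(- \frac{1}{5}\right) - \frac{3}{2} = -1 - \frac{3}{2} = - \frac{5}{2} \approx -2.5$)
$y{\left(r \right)} = - \frac{5}{2}$
$\left(-102\right) 73 + y{\left(2 \right)} = \left(-102\right) 73 - \frac{5}{2} = -7446 - \frac{5}{2} = - \frac{14897}{2}$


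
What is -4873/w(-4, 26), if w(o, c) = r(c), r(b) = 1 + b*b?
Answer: -4873/677 ≈ -7.1979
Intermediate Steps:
r(b) = 1 + b**2
w(o, c) = 1 + c**2
-4873/w(-4, 26) = -4873/(1 + 26**2) = -4873/(1 + 676) = -4873/677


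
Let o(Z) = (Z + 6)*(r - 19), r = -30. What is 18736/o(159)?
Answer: -18736/8085 ≈ -2.3174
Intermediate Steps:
o(Z) = -294 - 49*Z (o(Z) = (Z + 6)*(-30 - 19) = (6 + Z)*(-49) = -294 - 49*Z)
18736/o(159) = 18736/(-294 - 49*159) = 18736/(-294 - 7791) = 18736/(-8085) = 18736*(-1/8085) = -18736/8085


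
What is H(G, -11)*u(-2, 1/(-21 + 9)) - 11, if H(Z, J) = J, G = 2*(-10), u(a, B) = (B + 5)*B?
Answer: -935/144 ≈ -6.4931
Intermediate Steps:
u(a, B) = B*(5 + B) (u(a, B) = (5 + B)*B = B*(5 + B))
G = -20
H(G, -11)*u(-2, 1/(-21 + 9)) - 11 = -11*(5 + 1/(-21 + 9))/(-21 + 9) - 11 = -11*(5 + 1/(-12))/(-12) - 11 = -(-11)*(5 - 1/12)/12 - 11 = -(-11)*59/(12*12) - 11 = -11*(-59/144) - 11 = 649/144 - 11 = -935/144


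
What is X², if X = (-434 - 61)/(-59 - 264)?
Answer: 245025/104329 ≈ 2.3486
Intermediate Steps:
X = 495/323 (X = -495/(-323) = -495*(-1/323) = 495/323 ≈ 1.5325)
X² = (495/323)² = 245025/104329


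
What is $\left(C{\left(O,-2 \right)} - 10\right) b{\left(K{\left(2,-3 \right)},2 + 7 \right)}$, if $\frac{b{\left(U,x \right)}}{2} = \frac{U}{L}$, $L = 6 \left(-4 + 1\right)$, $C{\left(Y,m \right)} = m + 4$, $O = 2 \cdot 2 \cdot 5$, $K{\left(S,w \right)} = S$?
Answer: $\frac{16}{9} \approx 1.7778$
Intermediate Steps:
$O = 20$ ($O = 4 \cdot 5 = 20$)
$C{\left(Y,m \right)} = 4 + m$
$L = -18$ ($L = 6 \left(-3\right) = -18$)
$b{\left(U,x \right)} = - \frac{U}{9}$ ($b{\left(U,x \right)} = 2 \frac{U}{-18} = 2 U \left(- \frac{1}{18}\right) = 2 \left(- \frac{U}{18}\right) = - \frac{U}{9}$)
$\left(C{\left(O,-2 \right)} - 10\right) b{\left(K{\left(2,-3 \right)},2 + 7 \right)} = \left(\left(4 - 2\right) - 10\right) \left(\left(- \frac{1}{9}\right) 2\right) = \left(2 - 10\right) \left(- \frac{2}{9}\right) = \left(-8\right) \left(- \frac{2}{9}\right) = \frac{16}{9}$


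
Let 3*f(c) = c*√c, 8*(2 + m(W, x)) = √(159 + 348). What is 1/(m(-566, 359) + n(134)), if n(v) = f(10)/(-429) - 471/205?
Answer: -2110680/(9070776 - 3429855*√3 + 16400*√10) ≈ -0.66333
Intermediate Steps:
m(W, x) = -2 + 13*√3/8 (m(W, x) = -2 + √(159 + 348)/8 = -2 + √507/8 = -2 + (13*√3)/8 = -2 + 13*√3/8)
f(c) = c^(3/2)/3 (f(c) = (c*√c)/3 = c^(3/2)/3)
n(v) = -471/205 - 10*√10/1287 (n(v) = (10^(3/2)/3)/(-429) - 471/205 = ((10*√10)/3)*(-1/429) - 471*1/205 = (10*√10/3)*(-1/429) - 471/205 = -10*√10/1287 - 471/205 = -471/205 - 10*√10/1287)
1/(m(-566, 359) + n(134)) = 1/((-2 + 13*√3/8) + (-471/205 - 10*√10/1287)) = 1/(-881/205 - 10*√10/1287 + 13*√3/8)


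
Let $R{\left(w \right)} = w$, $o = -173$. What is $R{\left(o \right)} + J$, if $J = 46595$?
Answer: $46422$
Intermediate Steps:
$R{\left(o \right)} + J = -173 + 46595 = 46422$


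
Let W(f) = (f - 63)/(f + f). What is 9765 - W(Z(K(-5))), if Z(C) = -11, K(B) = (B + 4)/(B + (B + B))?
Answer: 107378/11 ≈ 9761.6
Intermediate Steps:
K(B) = (4 + B)/(3*B) (K(B) = (4 + B)/(B + 2*B) = (4 + B)/((3*B)) = (4 + B)*(1/(3*B)) = (4 + B)/(3*B))
W(f) = (-63 + f)/(2*f) (W(f) = (-63 + f)/((2*f)) = (-63 + f)*(1/(2*f)) = (-63 + f)/(2*f))
9765 - W(Z(K(-5))) = 9765 - (-63 - 11)/(2*(-11)) = 9765 - (-1)*(-74)/(2*11) = 9765 - 1*37/11 = 9765 - 37/11 = 107378/11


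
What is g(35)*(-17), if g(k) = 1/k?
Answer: -17/35 ≈ -0.48571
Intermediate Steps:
g(35)*(-17) = -17/35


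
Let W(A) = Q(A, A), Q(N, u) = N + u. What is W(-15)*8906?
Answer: -267180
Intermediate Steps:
W(A) = 2*A (W(A) = A + A = 2*A)
W(-15)*8906 = (2*(-15))*8906 = -30*8906 = -267180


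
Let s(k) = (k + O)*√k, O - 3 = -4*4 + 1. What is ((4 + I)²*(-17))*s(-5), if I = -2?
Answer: 1156*I*√5 ≈ 2584.9*I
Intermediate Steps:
O = -12 (O = 3 + (-4*4 + 1) = 3 + (-16 + 1) = 3 - 15 = -12)
s(k) = √k*(-12 + k) (s(k) = (k - 12)*√k = (-12 + k)*√k = √k*(-12 + k))
((4 + I)²*(-17))*s(-5) = ((4 - 2)²*(-17))*(√(-5)*(-12 - 5)) = (2²*(-17))*((I*√5)*(-17)) = (4*(-17))*(-17*I*√5) = -(-1156)*I*√5 = 1156*I*√5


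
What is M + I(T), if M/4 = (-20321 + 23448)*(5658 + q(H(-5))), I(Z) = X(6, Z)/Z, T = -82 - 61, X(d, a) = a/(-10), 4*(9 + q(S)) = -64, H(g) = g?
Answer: 704575639/10 ≈ 7.0458e+7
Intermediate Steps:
q(S) = -25 (q(S) = -9 + (1/4)*(-64) = -9 - 16 = -25)
X(d, a) = -a/10 (X(d, a) = a*(-1/10) = -a/10)
T = -143
I(Z) = -1/10 (I(Z) = (-Z/10)/Z = -1/10)
M = 70457564 (M = 4*((-20321 + 23448)*(5658 - 25)) = 4*(3127*5633) = 4*17614391 = 70457564)
M + I(T) = 70457564 - 1/10 = 704575639/10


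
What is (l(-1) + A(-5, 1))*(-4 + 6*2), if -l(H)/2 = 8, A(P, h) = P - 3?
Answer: -192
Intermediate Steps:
A(P, h) = -3 + P
l(H) = -16 (l(H) = -2*8 = -16)
(l(-1) + A(-5, 1))*(-4 + 6*2) = (-16 + (-3 - 5))*(-4 + 6*2) = (-16 - 8)*(-4 + 12) = -24*8 = -192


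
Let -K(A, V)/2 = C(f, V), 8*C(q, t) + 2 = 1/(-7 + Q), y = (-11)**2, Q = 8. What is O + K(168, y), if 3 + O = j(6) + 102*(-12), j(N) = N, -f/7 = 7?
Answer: -4883/4 ≈ -1220.8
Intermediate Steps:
f = -49 (f = -7*7 = -49)
y = 121
C(q, t) = -1/8 (C(q, t) = -1/4 + 1/(8*(-7 + 8)) = -1/4 + (1/8)/1 = -1/4 + (1/8)*1 = -1/4 + 1/8 = -1/8)
K(A, V) = 1/4 (K(A, V) = -2*(-1/8) = 1/4)
O = -1221 (O = -3 + (6 + 102*(-12)) = -3 + (6 - 1224) = -3 - 1218 = -1221)
O + K(168, y) = -1221 + 1/4 = -4883/4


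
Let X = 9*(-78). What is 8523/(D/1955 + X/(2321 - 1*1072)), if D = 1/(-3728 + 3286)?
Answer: -9198647102970/606606469 ≈ -15164.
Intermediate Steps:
D = -1/442 (D = 1/(-442) = -1/442 ≈ -0.0022624)
X = -702
8523/(D/1955 + X/(2321 - 1*1072)) = 8523/(-1/442/1955 - 702/(2321 - 1*1072)) = 8523/(-1/442*1/1955 - 702/(2321 - 1072)) = 8523/(-1/864110 - 702/1249) = 8523/(-606606469/1079273390) = 8523*(-1079273390/606606469) = -9198647102970/606606469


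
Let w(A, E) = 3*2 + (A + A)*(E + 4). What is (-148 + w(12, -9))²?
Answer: 68644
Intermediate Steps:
w(A, E) = 6 + 2*A*(4 + E) (w(A, E) = 6 + (2*A)*(4 + E) = 6 + 2*A*(4 + E))
(-148 + w(12, -9))² = (-148 + (6 + 8*12 + 2*12*(-9)))² = (-148 + (6 + 96 - 216))² = (-148 - 114)² = (-262)² = 68644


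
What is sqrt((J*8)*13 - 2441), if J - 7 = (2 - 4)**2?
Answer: I*sqrt(1297) ≈ 36.014*I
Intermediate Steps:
J = 11 (J = 7 + (2 - 4)**2 = 7 + (-2)**2 = 7 + 4 = 11)
sqrt((J*8)*13 - 2441) = sqrt((11*8)*13 - 2441) = sqrt(88*13 - 2441) = sqrt(1144 - 2441) = sqrt(-1297) = I*sqrt(1297)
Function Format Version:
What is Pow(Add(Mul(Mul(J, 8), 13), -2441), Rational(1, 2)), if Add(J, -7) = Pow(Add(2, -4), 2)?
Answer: Mul(I, Pow(1297, Rational(1, 2))) ≈ Mul(36.014, I)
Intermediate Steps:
J = 11 (J = Add(7, Pow(Add(2, -4), 2)) = Add(7, Pow(-2, 2)) = Add(7, 4) = 11)
Pow(Add(Mul(Mul(J, 8), 13), -2441), Rational(1, 2)) = Pow(Add(Mul(Mul(11, 8), 13), -2441), Rational(1, 2)) = Pow(Add(Mul(88, 13), -2441), Rational(1, 2)) = Pow(Add(1144, -2441), Rational(1, 2)) = Pow(-1297, Rational(1, 2)) = Mul(I, Pow(1297, Rational(1, 2)))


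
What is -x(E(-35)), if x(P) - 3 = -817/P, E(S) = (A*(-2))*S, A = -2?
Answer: -1237/140 ≈ -8.8357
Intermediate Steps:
E(S) = 4*S (E(S) = (-2*(-2))*S = 4*S)
x(P) = 3 - 817/P
-x(E(-35)) = -(3 - 817/(4*(-35))) = -(3 - 817/(-140)) = -(3 - 817*(-1/140)) = -(3 + 817/140) = -1*1237/140 = -1237/140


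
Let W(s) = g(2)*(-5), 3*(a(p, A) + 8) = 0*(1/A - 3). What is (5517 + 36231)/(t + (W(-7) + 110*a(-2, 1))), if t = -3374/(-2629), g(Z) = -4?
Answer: -18292582/376261 ≈ -48.617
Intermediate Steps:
a(p, A) = -8 (a(p, A) = -8 + (0*(1/A - 3))/3 = -8 + (0*(-3 + 1/A))/3 = -8 + (⅓)*0 = -8 + 0 = -8)
W(s) = 20 (W(s) = -4*(-5) = 20)
t = 3374/2629 (t = -3374*(-1/2629) = 3374/2629 ≈ 1.2834)
(5517 + 36231)/(t + (W(-7) + 110*a(-2, 1))) = (5517 + 36231)/(3374/2629 + (20 + 110*(-8))) = 41748/(3374/2629 + (20 - 880)) = 41748/(3374/2629 - 860) = 41748/(-2257566/2629) = 41748*(-2629/2257566) = -18292582/376261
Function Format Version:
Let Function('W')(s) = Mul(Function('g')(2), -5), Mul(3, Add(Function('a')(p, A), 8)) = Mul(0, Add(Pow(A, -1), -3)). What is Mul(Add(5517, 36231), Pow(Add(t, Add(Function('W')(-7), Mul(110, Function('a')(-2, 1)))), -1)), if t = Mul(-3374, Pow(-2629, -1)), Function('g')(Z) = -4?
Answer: Rational(-18292582, 376261) ≈ -48.617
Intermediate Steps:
Function('a')(p, A) = -8 (Function('a')(p, A) = Add(-8, Mul(Rational(1, 3), Mul(0, Add(Pow(A, -1), -3)))) = Add(-8, Mul(Rational(1, 3), Mul(0, Add(-3, Pow(A, -1))))) = Add(-8, Mul(Rational(1, 3), 0)) = Add(-8, 0) = -8)
Function('W')(s) = 20 (Function('W')(s) = Mul(-4, -5) = 20)
t = Rational(3374, 2629) (t = Mul(-3374, Rational(-1, 2629)) = Rational(3374, 2629) ≈ 1.2834)
Mul(Add(5517, 36231), Pow(Add(t, Add(Function('W')(-7), Mul(110, Function('a')(-2, 1)))), -1)) = Mul(Add(5517, 36231), Pow(Add(Rational(3374, 2629), Add(20, Mul(110, -8))), -1)) = Mul(41748, Pow(Add(Rational(3374, 2629), Add(20, -880)), -1)) = Mul(41748, Pow(Add(Rational(3374, 2629), -860), -1)) = Mul(41748, Pow(Rational(-2257566, 2629), -1)) = Mul(41748, Rational(-2629, 2257566)) = Rational(-18292582, 376261)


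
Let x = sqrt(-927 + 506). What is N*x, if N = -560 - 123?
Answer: -683*I*sqrt(421) ≈ -14014.0*I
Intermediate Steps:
N = -683
x = I*sqrt(421) (x = sqrt(-421) = I*sqrt(421) ≈ 20.518*I)
N*x = -683*I*sqrt(421)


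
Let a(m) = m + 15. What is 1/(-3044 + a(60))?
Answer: -1/2969 ≈ -0.00033681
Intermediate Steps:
a(m) = 15 + m
1/(-3044 + a(60)) = 1/(-3044 + (15 + 60)) = 1/(-3044 + 75) = 1/(-2969) = -1/2969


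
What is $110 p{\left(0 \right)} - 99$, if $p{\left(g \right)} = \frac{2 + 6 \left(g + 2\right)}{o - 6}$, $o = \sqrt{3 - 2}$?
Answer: $-407$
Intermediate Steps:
$o = 1$ ($o = \sqrt{1} = 1$)
$p{\left(g \right)} = - \frac{14}{5} - \frac{6 g}{5}$ ($p{\left(g \right)} = \frac{2 + 6 \left(g + 2\right)}{1 - 6} = \frac{2 + 6 \left(2 + g\right)}{-5} = \left(2 + \left(12 + 6 g\right)\right) \left(- \frac{1}{5}\right) = \left(14 + 6 g\right) \left(- \frac{1}{5}\right) = - \frac{14}{5} - \frac{6 g}{5}$)
$110 p{\left(0 \right)} - 99 = 110 \left(- \frac{14}{5} - 0\right) - 99 = 110 \left(- \frac{14}{5} + 0\right) - 99 = 110 \left(- \frac{14}{5}\right) - 99 = -308 - 99 = -407$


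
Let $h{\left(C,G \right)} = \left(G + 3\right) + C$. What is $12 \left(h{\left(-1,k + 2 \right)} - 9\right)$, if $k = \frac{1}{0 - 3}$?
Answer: $-64$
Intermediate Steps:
$k = - \frac{1}{3}$ ($k = \frac{1}{-3} = - \frac{1}{3} \approx -0.33333$)
$h{\left(C,G \right)} = 3 + C + G$ ($h{\left(C,G \right)} = \left(3 + G\right) + C = 3 + C + G$)
$12 \left(h{\left(-1,k + 2 \right)} - 9\right) = 12 \left(\left(3 - 1 + \left(- \frac{1}{3} + 2\right)\right) - 9\right) = 12 \left(\left(3 - 1 + \frac{5}{3}\right) - 9\right) = 12 \left(\frac{11}{3} - 9\right) = 12 \left(- \frac{16}{3}\right) = -64$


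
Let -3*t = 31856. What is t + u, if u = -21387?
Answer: -96017/3 ≈ -32006.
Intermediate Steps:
t = -31856/3 (t = -1/3*31856 = -31856/3 ≈ -10619.)
t + u = -31856/3 - 21387 = -96017/3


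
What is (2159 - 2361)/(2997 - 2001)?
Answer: -101/498 ≈ -0.20281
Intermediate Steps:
(2159 - 2361)/(2997 - 2001) = -202/996 = -202*1/996 = -101/498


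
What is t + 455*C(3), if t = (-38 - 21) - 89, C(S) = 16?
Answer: 7132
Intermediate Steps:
t = -148 (t = -59 - 89 = -148)
t + 455*C(3) = -148 + 455*16 = -148 + 7280 = 7132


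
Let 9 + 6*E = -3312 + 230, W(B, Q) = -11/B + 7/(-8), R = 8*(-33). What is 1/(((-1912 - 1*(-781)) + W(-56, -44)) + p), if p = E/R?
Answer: -1008/1138765 ≈ -0.00088517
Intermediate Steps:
R = -264
W(B, Q) = -7/8 - 11/B (W(B, Q) = -11/B + 7*(-⅛) = -11/B - 7/8 = -7/8 - 11/B)
E = -3091/6 (E = -3/2 + (-3312 + 230)/6 = -3/2 + (⅙)*(-3082) = -3/2 - 1541/3 = -3091/6 ≈ -515.17)
p = 281/144 (p = -3091/6/(-264) = -3091/6*(-1/264) = 281/144 ≈ 1.9514)
1/(((-1912 - 1*(-781)) + W(-56, -44)) + p) = 1/(((-1912 - 1*(-781)) + (-7/8 - 11/(-56))) + 281/144) = 1/(((-1912 + 781) + (-7/8 - 11*(-1/56))) + 281/144) = 1/((-1131 + (-7/8 + 11/56)) + 281/144) = 1/((-1131 - 19/28) + 281/144) = 1/(-31687/28 + 281/144) = 1/(-1138765/1008) = -1008/1138765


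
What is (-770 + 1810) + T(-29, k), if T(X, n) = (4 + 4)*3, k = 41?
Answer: 1064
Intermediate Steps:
T(X, n) = 24 (T(X, n) = 8*3 = 24)
(-770 + 1810) + T(-29, k) = (-770 + 1810) + 24 = 1040 + 24 = 1064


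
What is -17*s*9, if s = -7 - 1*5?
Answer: 1836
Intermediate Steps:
s = -12 (s = -7 - 5 = -12)
-17*s*9 = -17*(-12)*9 = 204*9 = 1836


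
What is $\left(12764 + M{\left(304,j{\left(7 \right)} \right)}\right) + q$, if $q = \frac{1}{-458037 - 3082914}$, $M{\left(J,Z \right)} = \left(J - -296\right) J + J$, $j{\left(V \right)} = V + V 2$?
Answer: $\frac{692142610067}{3540951} \approx 1.9547 \cdot 10^{5}$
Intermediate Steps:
$j{\left(V \right)} = 3 V$ ($j{\left(V \right)} = V + 2 V = 3 V$)
$M{\left(J,Z \right)} = J + J \left(296 + J\right)$ ($M{\left(J,Z \right)} = \left(J + 296\right) J + J = \left(296 + J\right) J + J = J \left(296 + J\right) + J = J + J \left(296 + J\right)$)
$q = - \frac{1}{3540951}$ ($q = \frac{1}{-3540951} = - \frac{1}{3540951} \approx -2.8241 \cdot 10^{-7}$)
$\left(12764 + M{\left(304,j{\left(7 \right)} \right)}\right) + q = \left(12764 + 304 \left(297 + 304\right)\right) - \frac{1}{3540951} = \left(12764 + 304 \cdot 601\right) - \frac{1}{3540951} = \left(12764 + 182704\right) - \frac{1}{3540951} = 195468 - \frac{1}{3540951} = \frac{692142610067}{3540951}$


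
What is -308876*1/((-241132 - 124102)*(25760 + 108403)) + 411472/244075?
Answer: 10081284622973362/5979946008666825 ≈ 1.6858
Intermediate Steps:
-308876*1/((-241132 - 124102)*(25760 + 108403)) + 411472/244075 = -308876/(134163*(-365234)) + 411472*(1/244075) = -308876/(-49000889142) + 411472/244075 = -308876*(-1/49000889142) + 411472/244075 = 154438/24500444571 + 411472/244075 = 10081284622973362/5979946008666825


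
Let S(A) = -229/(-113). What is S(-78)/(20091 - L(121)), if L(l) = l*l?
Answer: 229/615850 ≈ 0.00037184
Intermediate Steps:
S(A) = 229/113 (S(A) = -229*(-1/113) = 229/113)
L(l) = l²
S(-78)/(20091 - L(121)) = 229/(113*(20091 - 1*121²)) = 229/(113*(20091 - 1*14641)) = 229/(113*(20091 - 14641)) = (229/113)/5450 = (229/113)*(1/5450) = 229/615850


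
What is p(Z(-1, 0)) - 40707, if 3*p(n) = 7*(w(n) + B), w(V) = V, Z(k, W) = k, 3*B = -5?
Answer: -366419/9 ≈ -40713.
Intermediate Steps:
B = -5/3 (B = (⅓)*(-5) = -5/3 ≈ -1.6667)
p(n) = -35/9 + 7*n/3 (p(n) = (7*(n - 5/3))/3 = (7*(-5/3 + n))/3 = (-35/3 + 7*n)/3 = -35/9 + 7*n/3)
p(Z(-1, 0)) - 40707 = (-35/9 + (7/3)*(-1)) - 40707 = (-35/9 - 7/3) - 40707 = -56/9 - 40707 = -366419/9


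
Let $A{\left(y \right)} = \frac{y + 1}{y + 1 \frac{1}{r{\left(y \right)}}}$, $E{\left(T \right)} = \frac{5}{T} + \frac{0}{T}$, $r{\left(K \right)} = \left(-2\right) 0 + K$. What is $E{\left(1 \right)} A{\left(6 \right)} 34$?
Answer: $\frac{7140}{37} \approx 192.97$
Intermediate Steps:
$r{\left(K \right)} = K$ ($r{\left(K \right)} = 0 + K = K$)
$E{\left(T \right)} = \frac{5}{T}$ ($E{\left(T \right)} = \frac{5}{T} + 0 = \frac{5}{T}$)
$A{\left(y \right)} = \frac{1 + y}{y + \frac{1}{y}}$ ($A{\left(y \right)} = \frac{y + 1}{y + 1 \frac{1}{y}} = \frac{1 + y}{y + \frac{1}{y}}$)
$E{\left(1 \right)} A{\left(6 \right)} 34 = \frac{5}{1} \frac{6 \left(1 + 6\right)}{1 + 6^{2}} \cdot 34 = 5 \cdot 1 \cdot 6 \frac{1}{1 + 36} \cdot 7 \cdot 34 = 5 \cdot 6 \cdot \frac{1}{37} \cdot 7 \cdot 34 = 5 \cdot \frac{42}{37} \cdot 34 = \frac{210}{37} \cdot 34 = \frac{7140}{37}$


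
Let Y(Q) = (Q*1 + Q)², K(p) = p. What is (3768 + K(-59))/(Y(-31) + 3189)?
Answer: 3709/7033 ≈ 0.52737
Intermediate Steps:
Y(Q) = 4*Q² (Y(Q) = (Q + Q)² = (2*Q)² = 4*Q²)
(3768 + K(-59))/(Y(-31) + 3189) = (3768 - 59)/(4*(-31)² + 3189) = 3709/(4*961 + 3189) = 3709/(3844 + 3189) = 3709/7033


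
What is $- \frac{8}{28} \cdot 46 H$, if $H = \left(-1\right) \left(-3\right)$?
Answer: $- \frac{276}{7} \approx -39.429$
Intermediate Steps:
$H = 3$
$- \frac{8}{28} \cdot 46 H = - \frac{8}{28} \cdot 46 \cdot 3 = \left(-8\right) \frac{1}{28} \cdot 46 \cdot 3 = \left(- \frac{2}{7}\right) 46 \cdot 3 = \left(- \frac{92}{7}\right) 3 = - \frac{276}{7}$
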